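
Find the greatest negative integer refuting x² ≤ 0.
Testing negative integers from -1 downward:
x = -1: LHS = (-1)² = 1; 1 ≤ 0 — FAILS  ← closest negative counterexample to 0

Answer: x = -1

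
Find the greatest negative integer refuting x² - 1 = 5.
Testing negative integers from -1 downward:
x = -1: LHS = (-1)² - 1 = 0; 0 = 5 — FAILS  ← closest negative counterexample to 0

Answer: x = -1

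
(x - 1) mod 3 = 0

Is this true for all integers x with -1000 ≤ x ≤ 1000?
The claim fails at x = 0:
x = 0: LHS = (0 - 1) mod 3 = (-1) mod 3 = 2; 2 = 0 — FAILS

Because a single integer refutes it, the statement is false.

Answer: False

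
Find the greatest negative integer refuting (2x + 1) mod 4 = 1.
Testing negative integers from -1 downward:
x = -1: LHS = (2·(-1) + 1) mod 4 = (-1) mod 4 = 3; 3 = 1 — FAILS  ← closest negative counterexample to 0

Answer: x = -1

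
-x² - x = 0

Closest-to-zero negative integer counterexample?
Testing negative integers from -1 downward:
x = -1: LHS = -(-1)² - (-1) = 0; 0 = 0 — holds
x = -2: LHS = -(-2)² - (-2) = -2; -2 = 0 — FAILS  ← closest negative counterexample to 0

Answer: x = -2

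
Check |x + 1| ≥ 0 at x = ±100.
x = 100: LHS = |100 + 1| = |101| = 101; 101 ≥ 0 — holds
x = -100: LHS = |(-100) + 1| = |-99| = 99; 99 ≥ 0 — holds

Answer: Yes, holds for both x = 100 and x = -100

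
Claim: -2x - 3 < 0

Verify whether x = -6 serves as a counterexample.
Substitute x = -6 into the relation:
x = -6: LHS = -2·(-6) - 3 = 9; 9 < 0 — FAILS

Since the claim fails at x = -6, this value is a counterexample.

Answer: Yes, x = -6 is a counterexample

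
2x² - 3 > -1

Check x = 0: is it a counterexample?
Substitute x = 0 into the relation:
x = 0: LHS = 2·0² - 3 = -3; -3 > -1 — FAILS

Since the claim fails at x = 0, this value is a counterexample.

Answer: Yes, x = 0 is a counterexample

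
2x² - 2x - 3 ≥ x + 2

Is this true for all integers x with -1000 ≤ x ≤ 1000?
The claim fails at x = 0:
x = 0: LHS = 2·0² - 2·0 - 3 = -3, RHS = 0 + 2 = 2; -3 ≥ 2 — FAILS

Because a single integer refutes it, the statement is false.

Answer: False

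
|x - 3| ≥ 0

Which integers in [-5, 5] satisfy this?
An absolute value is never negative, so the left side is ≥ 0 for every x, while the right side is 0. Tightest case in [-5, 5] is x = 3:
x = 3: LHS = |3 - 3| = |0| = 0; 0 ≥ 0 — holds
Hence LHS − RHS is never negative, i.e. LHS ≥ RHS throughout, so the relation holds for every integer in [-5, 5].

Answer: All integers in [-5, 5]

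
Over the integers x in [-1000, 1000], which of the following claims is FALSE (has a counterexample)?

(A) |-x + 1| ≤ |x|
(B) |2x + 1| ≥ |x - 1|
(A) x = 0: LHS = |-0 + 1| = |1| = 1, RHS = |0| = 0; 1 ≤ 0 — FAILS
(B) x = -1: LHS = |2·(-1) + 1| = |-1| = 1, RHS = |(-1) - 1| = |-2| = 2; 1 ≥ 2 — FAILS

Answer: Both A and B are false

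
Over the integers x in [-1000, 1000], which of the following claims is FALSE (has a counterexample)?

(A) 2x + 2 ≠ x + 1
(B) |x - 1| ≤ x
(A) x = -1: LHS = 2·(-1) + 2 = 0, RHS = (-1) + 1 = 0; 0 ≠ 0 — FAILS
(B) x = 0: LHS = |0 - 1| = |-1| = 1; 1 ≤ 0 — FAILS

Answer: Both A and B are false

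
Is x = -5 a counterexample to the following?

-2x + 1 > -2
Substitute x = -5 into the relation:
x = -5: LHS = -2·(-5) + 1 = 11; 11 > -2 — holds

The claim holds here, so x = -5 is not a counterexample. (A counterexample exists elsewhere, e.g. x = 2.)

Answer: No, x = -5 is not a counterexample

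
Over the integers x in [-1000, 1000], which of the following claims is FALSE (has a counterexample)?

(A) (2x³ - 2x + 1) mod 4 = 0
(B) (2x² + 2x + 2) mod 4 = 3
(A) x = 0: LHS = (2·0³ - 2·0 + 1) mod 4 = 1 mod 4 = 1; 1 = 0 — FAILS
(B) x = 0: LHS = (2·0² + 2·0 + 2) mod 4 = 2 mod 4 = 2; 2 = 3 — FAILS

Answer: Both A and B are false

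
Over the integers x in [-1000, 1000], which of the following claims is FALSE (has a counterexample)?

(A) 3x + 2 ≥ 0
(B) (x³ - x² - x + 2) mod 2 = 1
(A) x = -1: LHS = 3·(-1) + 2 = -1; -1 ≥ 0 — FAILS
(B) x = 0: LHS = (0³ - 0² - 0 + 2) mod 2 = 2 mod 2 = 0; 0 = 1 — FAILS

Answer: Both A and B are false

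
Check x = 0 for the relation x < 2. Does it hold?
x = 0: 0 < 2 — holds

The relation is satisfied at x = 0.

Answer: Yes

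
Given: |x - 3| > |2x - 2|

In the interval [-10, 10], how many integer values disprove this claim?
Counterexamples in [-10, 10]: {-10, -9, -8, -7, -6, -5, -4, -3, -2, -1, 2, 3, 4, 5, 6, 7, 8, 9, 10}.

Counting them gives 19 values.

Answer: 19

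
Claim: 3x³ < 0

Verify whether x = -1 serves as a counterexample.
Substitute x = -1 into the relation:
x = -1: LHS = 3·(-1)³ = -3; -3 < 0 — holds

The claim holds here, so x = -1 is not a counterexample. (A counterexample exists elsewhere, e.g. x = 0.)

Answer: No, x = -1 is not a counterexample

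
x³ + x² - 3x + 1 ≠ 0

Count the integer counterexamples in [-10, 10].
Counterexamples in [-10, 10]: {1}.

Counting them gives 1 values.

Answer: 1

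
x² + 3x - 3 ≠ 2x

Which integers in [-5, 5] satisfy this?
Track d = LHS − RHS over the integers in [-5, 5]. Equality would need d = 0, but d changes sign only between consecutive integers, jumping over 0:
x = -3: LHS = (-3)² + 3·(-3) - 3 = -3, RHS = 2·(-3) = -6; -3 ≠ -6 — holds  (d = 3)
x = -2: LHS = (-2)² + 3·(-2) - 3 = -5, RHS = 2·(-2) = -4; -5 ≠ -4 — holds  (d = -1)
x = 1: LHS = 1² + 3·1 - 3 = 1, RHS = 2·1 = 2; 1 ≠ 2 — holds  (d = -1)
x = 2: LHS = 2² + 3·2 - 3 = 7, RHS = 2·2 = 4; 7 ≠ 4 — holds  (d = 3)
Away from these crossings d keeps a constant sign, and checking every integer in [-5, 5] confirms d ≠ 0 throughout. Hence the two sides are never equal, so the relation holds for every integer in [-5, 5].

Answer: All integers in [-5, 5]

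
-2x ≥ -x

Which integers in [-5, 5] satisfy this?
Holds for: {-5, -4, -3, -2, -1, 0}
Fails for: {1, 2, 3, 4, 5}

Answer: {-5, -4, -3, -2, -1, 0}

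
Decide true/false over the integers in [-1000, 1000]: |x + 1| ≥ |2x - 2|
The claim fails at x = 0:
x = 0: LHS = |0 + 1| = |1| = 1, RHS = |2·0 - 2| = |-2| = 2; 1 ≥ 2 — FAILS

Because a single integer refutes it, the statement is false.

Answer: False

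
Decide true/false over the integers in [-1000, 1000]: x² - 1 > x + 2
The claim fails at x = 0:
x = 0: LHS = 0² - 1 = -1, RHS = 0 + 2 = 2; -1 > 2 — FAILS

Because a single integer refutes it, the statement is false.

Answer: False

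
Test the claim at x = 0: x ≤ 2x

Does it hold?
x = 0: RHS = 2·0 = 0; 0 ≤ 0 — holds

The relation is satisfied at x = 0.

Answer: Yes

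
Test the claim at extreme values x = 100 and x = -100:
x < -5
x = 100: 100 < -5 — FAILS
x = -100: -100 < -5 — holds

Answer: Partially: fails for x = 100, holds for x = -100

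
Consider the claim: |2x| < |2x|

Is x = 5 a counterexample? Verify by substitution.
Substitute x = 5 into the relation:
x = 5: LHS = |2·5| = |10| = 10, RHS = |2·5| = |10| = 10; 10 < 10 — FAILS

Since the claim fails at x = 5, this value is a counterexample.

Answer: Yes, x = 5 is a counterexample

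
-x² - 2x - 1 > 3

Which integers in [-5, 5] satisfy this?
Over all integers in [-5, 5], LHS − RHS is largest at x = -1, where it equals -3:
x = -1: LHS = -(-1)² - 2·(-1) - 1 = 0; 0 > 3 — FAILS
At the ends of the range:
x = -5: LHS = -(-5)² - 2·(-5) - 1 = -16; -16 > 3 — FAILS
x = 5: LHS = -5² - 2·5 - 1 = -36; -36 > 3 — FAILS
Hence LHS − RHS is never positive, i.e. LHS ≤ RHS throughout, so the claimed relation (>) fails for every integer in [-5, 5].

Answer: None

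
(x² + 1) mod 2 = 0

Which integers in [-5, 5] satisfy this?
Holds for: {-5, -3, -1, 1, 3, 5}
Fails for: {-4, -2, 0, 2, 4}

Answer: {-5, -3, -1, 1, 3, 5}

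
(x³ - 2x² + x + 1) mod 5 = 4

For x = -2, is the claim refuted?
Substitute x = -2 into the relation:
x = -2: LHS = ((-2)³ - 2·(-2)² + (-2) + 1) mod 5 = (-17) mod 5 = 3; 3 = 4 — FAILS

Since the claim fails at x = -2, this value is a counterexample.

Answer: Yes, x = -2 is a counterexample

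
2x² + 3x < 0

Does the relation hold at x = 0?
x = 0: LHS = 2·0² + 3·0 = 0; 0 < 0 — FAILS

The relation fails at x = 0, so x = 0 is a counterexample.

Answer: No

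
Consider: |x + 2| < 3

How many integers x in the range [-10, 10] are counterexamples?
Counterexamples in [-10, 10]: {-10, -9, -8, -7, -6, -5, 1, 2, 3, 4, 5, 6, 7, 8, 9, 10}.

Counting them gives 16 values.

Answer: 16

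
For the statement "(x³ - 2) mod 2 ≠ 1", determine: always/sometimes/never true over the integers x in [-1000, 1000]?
Holds at x = 0: LHS = (0³ - 2) mod 2 = (-2) mod 2 = 0; 0 ≠ 1 — holds
Fails at x = 1: LHS = (1³ - 2) mod 2 = (-1) mod 2 = 1; 1 ≠ 1 — FAILS
It is satisfied by some integers in the range but not all.

Answer: Sometimes true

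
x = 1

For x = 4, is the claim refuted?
Substitute x = 4 into the relation:
x = 4: 4 = 1 — FAILS

Since the claim fails at x = 4, this value is a counterexample.

Answer: Yes, x = 4 is a counterexample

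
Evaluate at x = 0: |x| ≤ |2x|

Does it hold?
x = 0: LHS = |0| = 0, RHS = |2·0| = |0| = 0; 0 ≤ 0 — holds

The relation is satisfied at x = 0.

Answer: Yes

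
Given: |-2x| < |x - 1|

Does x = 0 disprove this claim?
Substitute x = 0 into the relation:
x = 0: LHS = |-2·0| = |0| = 0, RHS = |0 - 1| = |-1| = 1; 0 < 1 — holds

The claim holds here, so x = 0 is not a counterexample. (A counterexample exists elsewhere, e.g. x = 1.)

Answer: No, x = 0 is not a counterexample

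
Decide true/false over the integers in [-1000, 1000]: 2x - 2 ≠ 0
The claim fails at x = 1:
x = 1: LHS = 2·1 - 2 = 0; 0 ≠ 0 — FAILS

Because a single integer refutes it, the statement is false.

Answer: False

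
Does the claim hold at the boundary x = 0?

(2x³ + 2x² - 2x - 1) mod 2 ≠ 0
x = 0: LHS = (2·0³ + 2·0² - 2·0 - 1) mod 2 = (-1) mod 2 = 1; 1 ≠ 0 — holds

The relation is satisfied at x = 0.

Answer: Yes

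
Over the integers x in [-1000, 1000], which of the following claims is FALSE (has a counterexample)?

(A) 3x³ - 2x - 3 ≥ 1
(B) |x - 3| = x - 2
(A) x = 0: LHS = 3·0³ - 2·0 - 3 = -3; -3 ≥ 1 — FAILS
(B) x = 0: LHS = |0 - 3| = |-3| = 3, RHS = 0 - 2 = -2; 3 = -2 — FAILS

Answer: Both A and B are false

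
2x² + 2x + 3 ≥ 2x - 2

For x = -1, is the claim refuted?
Substitute x = -1 into the relation:
x = -1: LHS = 2·(-1)² + 2·(-1) + 3 = 3, RHS = 2·(-1) - 2 = -4; 3 ≥ -4 — holds

The relation holds at x = -1, so it is not a counterexample.

Answer: No, x = -1 is not a counterexample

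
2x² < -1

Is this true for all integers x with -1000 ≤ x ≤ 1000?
The claim fails at x = 0:
x = 0: LHS = 2·0² = 0; 0 < -1 — FAILS

Because a single integer refutes it, the statement is false.

Answer: False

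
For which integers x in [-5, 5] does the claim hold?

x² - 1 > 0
Holds for: {-5, -4, -3, -2, 2, 3, 4, 5}
Fails for: {-1, 0, 1}

Answer: {-5, -4, -3, -2, 2, 3, 4, 5}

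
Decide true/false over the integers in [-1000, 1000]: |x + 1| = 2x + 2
The claim fails at x = 0:
x = 0: LHS = |0 + 1| = |1| = 1, RHS = 2·0 + 2 = 2; 1 = 2 — FAILS

Because a single integer refutes it, the statement is false.

Answer: False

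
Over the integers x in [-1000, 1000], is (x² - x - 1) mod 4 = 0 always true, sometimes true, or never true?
For a polynomial with integer coefficients, its value mod 4 depends only on x mod 4, so it suffices to check one representative of each residue class, x = 0, 1, 2, 3:
x = 0: LHS = (0² - 0 - 1) mod 4 = (-1) mod 4 = 3; 3 = 0 — FAILS
x = 1: LHS = (1² - 1 - 1) mod 4 = (-1) mod 4 = 3; 3 = 0 — FAILS
x = 2: LHS = (2² - 2 - 1) mod 4 = 1 mod 4 = 1; 1 = 0 — FAILS
x = 3: LHS = (3² - 3 - 1) mod 4 = 5 mod 4 = 1; 1 = 0 — FAILS
The relation fails in every residue class, so the claimed relation (=) fails for every integer in [-1000, 1000].

No integer in the range satisfies it.

Answer: Never true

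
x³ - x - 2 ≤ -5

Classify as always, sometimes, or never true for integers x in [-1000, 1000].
Holds at x = -2: LHS = (-2)³ - (-2) - 2 = -8; -8 ≤ -5 — holds
Fails at x = 0: LHS = 0³ - 0 - 2 = -2; -2 ≤ -5 — FAILS
It is satisfied by some integers in the range but not all.

Answer: Sometimes true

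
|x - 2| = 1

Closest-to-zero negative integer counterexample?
Testing negative integers from -1 downward:
x = -1: LHS = |(-1) - 2| = |-3| = 3; 3 = 1 — FAILS  ← closest negative counterexample to 0

Answer: x = -1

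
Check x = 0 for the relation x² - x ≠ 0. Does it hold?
x = 0: LHS = 0² - 0 = 0; 0 ≠ 0 — FAILS

The relation fails at x = 0, so x = 0 is a counterexample.

Answer: No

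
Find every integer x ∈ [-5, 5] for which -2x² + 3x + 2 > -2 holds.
Holds for: {0, 1, 2}
Fails for: {-5, -4, -3, -2, -1, 3, 4, 5}

Answer: {0, 1, 2}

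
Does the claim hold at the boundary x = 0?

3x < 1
x = 0: LHS = 3·0 = 0; 0 < 1 — holds

The relation is satisfied at x = 0.

Answer: Yes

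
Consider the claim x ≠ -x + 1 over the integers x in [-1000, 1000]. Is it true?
Track d = LHS − RHS over the integers in [-1000, 1000]. Equality would need d = 0, but d changes sign only between consecutive integers, jumping over 0:
x = 0: RHS = -0 + 1 = 1; 0 ≠ 1 — holds  (d = -1)
x = 1: RHS = -1 + 1 = 0; 1 ≠ 0 — holds  (d = 1)
Away from these crossings d keeps a constant sign, and checking every integer in [-1000, 1000] confirms d ≠ 0 throughout. Hence the two sides are never equal, so the relation holds for every integer in [-1000, 1000].

No counterexample exists.

Answer: True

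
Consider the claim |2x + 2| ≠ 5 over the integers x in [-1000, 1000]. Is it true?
Track d = LHS − RHS over the integers in [-1000, 1000]. Equality would need d = 0, but d changes sign only between consecutive integers, jumping over 0:
x = -4: LHS = |2·(-4) + 2| = |-6| = 6; 6 ≠ 5 — holds  (d = 1)
x = -3: LHS = |2·(-3) + 2| = |-4| = 4; 4 ≠ 5 — holds  (d = -1)
x = 1: LHS = |2·1 + 2| = |4| = 4; 4 ≠ 5 — holds  (d = -1)
x = 2: LHS = |2·2 + 2| = |6| = 6; 6 ≠ 5 — holds  (d = 1)
Away from these crossings d keeps a constant sign, and checking every integer in [-1000, 1000] confirms d ≠ 0 throughout. Hence the two sides are never equal, so the relation holds for every integer in [-1000, 1000].

No counterexample exists.

Answer: True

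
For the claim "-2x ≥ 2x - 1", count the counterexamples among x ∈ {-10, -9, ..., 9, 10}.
Counterexamples in [-10, 10]: {1, 2, 3, 4, 5, 6, 7, 8, 9, 10}.

Counting them gives 10 values.

Answer: 10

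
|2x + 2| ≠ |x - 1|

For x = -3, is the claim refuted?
Substitute x = -3 into the relation:
x = -3: LHS = |2·(-3) + 2| = |-4| = 4, RHS = |(-3) - 1| = |-4| = 4; 4 ≠ 4 — FAILS

Since the claim fails at x = -3, this value is a counterexample.

Answer: Yes, x = -3 is a counterexample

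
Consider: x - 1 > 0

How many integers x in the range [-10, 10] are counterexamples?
Counterexamples in [-10, 10]: {-10, -9, -8, -7, -6, -5, -4, -3, -2, -1, 0, 1}.

Counting them gives 12 values.

Answer: 12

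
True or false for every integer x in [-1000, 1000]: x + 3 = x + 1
The claim fails at x = 0:
x = 0: LHS = 0 + 3 = 3, RHS = 0 + 1 = 1; 3 = 1 — FAILS

Because a single integer refutes it, the statement is false.

Answer: False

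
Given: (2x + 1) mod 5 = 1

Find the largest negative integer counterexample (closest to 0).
Testing negative integers from -1 downward:
x = -1: LHS = (2·(-1) + 1) mod 5 = (-1) mod 5 = 4; 4 = 1 — FAILS  ← closest negative counterexample to 0

Answer: x = -1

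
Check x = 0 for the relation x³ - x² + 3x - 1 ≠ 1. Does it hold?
x = 0: LHS = 0³ - 0² + 3·0 - 1 = -1; -1 ≠ 1 — holds

The relation is satisfied at x = 0.

Answer: Yes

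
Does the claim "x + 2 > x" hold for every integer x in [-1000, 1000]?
Over all integers in [-1000, 1000], LHS − RHS is smallest at x = 0, where it equals 2:
x = 0: LHS = 0 + 2 = 2; 2 > 0 — holds
At the ends of the range:
x = -1000: LHS = (-1000) + 2 = -998; -998 > -1000 — holds
x = 1000: LHS = 1000 + 2 = 1002; 1002 > 1000 — holds
Hence LHS − RHS is never zero or negative, i.e. LHS > RHS throughout, so the relation holds for every integer in [-1000, 1000].

No counterexample exists.

Answer: True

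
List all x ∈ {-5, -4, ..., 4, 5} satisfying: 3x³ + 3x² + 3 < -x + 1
Holds for: {-5, -4, -3, -2}
Fails for: {-1, 0, 1, 2, 3, 4, 5}

Answer: {-5, -4, -3, -2}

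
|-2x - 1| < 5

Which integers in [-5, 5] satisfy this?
Holds for: {-2, -1, 0, 1}
Fails for: {-5, -4, -3, 2, 3, 4, 5}

Answer: {-2, -1, 0, 1}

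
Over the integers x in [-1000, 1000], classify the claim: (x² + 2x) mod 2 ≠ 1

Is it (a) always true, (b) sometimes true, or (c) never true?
Holds at x = 0: LHS = (0² + 2·0) mod 2 = 0 mod 2 = 0; 0 ≠ 1 — holds
Fails at x = 1: LHS = (1² + 2·1) mod 2 = 3 mod 2 = 1; 1 ≠ 1 — FAILS
It is satisfied by some integers in the range but not all.

Answer: Sometimes true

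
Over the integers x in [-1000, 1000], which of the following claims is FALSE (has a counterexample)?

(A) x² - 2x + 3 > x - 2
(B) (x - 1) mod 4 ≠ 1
(A) Over all integers in [-1000, 1000], LHS − RHS is smallest at x = 1, where it equals 3:
x = 1: LHS = 1² - 2·1 + 3 = 2, RHS = 1 - 2 = -1; 2 > -1 — holds
At the ends of the range:
x = -1000: LHS = (-1000)² - 2·(-1000) + 3 = 1002003, RHS = (-1000) - 2 = -1002; 1002003 > -1002 — holds
x = 1000: LHS = 1000² - 2·1000 + 3 = 998003, RHS = 1000 - 2 = 998; 998003 > 998 — holds
Hence LHS − RHS is never zero or negative, i.e. LHS > RHS throughout, so the relation holds for every integer in [-1000, 1000].

(B) x = 2: LHS = (2 - 1) mod 4 = 1 mod 4 = 1; 1 ≠ 1 — FAILS

Only (B) has a counterexample.

Answer: B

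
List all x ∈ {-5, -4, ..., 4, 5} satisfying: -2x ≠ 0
Holds for: {-5, -4, -3, -2, -1, 1, 2, 3, 4, 5}
Fails for: {0}

Answer: {-5, -4, -3, -2, -1, 1, 2, 3, 4, 5}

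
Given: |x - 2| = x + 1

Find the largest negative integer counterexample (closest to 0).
Testing negative integers from -1 downward:
x = -1: LHS = |(-1) - 2| = |-3| = 3, RHS = (-1) + 1 = 0; 3 = 0 — FAILS  ← closest negative counterexample to 0

Answer: x = -1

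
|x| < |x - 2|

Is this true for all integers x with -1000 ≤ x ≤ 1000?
The claim fails at x = 1:
x = 1: LHS = |1| = 1, RHS = |1 - 2| = |-1| = 1; 1 < 1 — FAILS

Because a single integer refutes it, the statement is false.

Answer: False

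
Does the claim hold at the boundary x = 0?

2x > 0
x = 0: LHS = 2·0 = 0; 0 > 0 — FAILS

The relation fails at x = 0, so x = 0 is a counterexample.

Answer: No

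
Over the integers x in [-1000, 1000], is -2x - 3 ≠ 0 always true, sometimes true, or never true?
Track d = LHS − RHS over the integers in [-1000, 1000]. Equality would need d = 0, but d changes sign only between consecutive integers, jumping over 0:
x = -2: LHS = -2·(-2) - 3 = 1; 1 ≠ 0 — holds  (d = 1)
x = -1: LHS = -2·(-1) - 3 = -1; -1 ≠ 0 — holds  (d = -1)
Away from these crossings d keeps a constant sign, and checking every integer in [-1000, 1000] confirms d ≠ 0 throughout. Hence the two sides are never equal, so the relation holds for every integer in [-1000, 1000].

No counterexample exists.

Answer: Always true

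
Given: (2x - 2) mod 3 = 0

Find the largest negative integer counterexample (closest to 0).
Testing negative integers from -1 downward:
x = -1: LHS = (2·(-1) - 2) mod 3 = (-4) mod 3 = 2; 2 = 0 — FAILS  ← closest negative counterexample to 0

Answer: x = -1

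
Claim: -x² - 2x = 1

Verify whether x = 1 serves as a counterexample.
Substitute x = 1 into the relation:
x = 1: LHS = -1² - 2·1 = -3; -3 = 1 — FAILS

Since the claim fails at x = 1, this value is a counterexample.

Answer: Yes, x = 1 is a counterexample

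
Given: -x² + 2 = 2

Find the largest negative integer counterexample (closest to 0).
Testing negative integers from -1 downward:
x = -1: LHS = -(-1)² + 2 = 1; 1 = 2 — FAILS  ← closest negative counterexample to 0

Answer: x = -1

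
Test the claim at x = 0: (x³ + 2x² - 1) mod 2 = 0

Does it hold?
x = 0: LHS = (0³ + 2·0² - 1) mod 2 = (-1) mod 2 = 1; 1 = 0 — FAILS

The relation fails at x = 0, so x = 0 is a counterexample.

Answer: No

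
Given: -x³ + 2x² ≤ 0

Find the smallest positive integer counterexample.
Testing positive integers:
x = 1: LHS = -1³ + 2·1² = 1; 1 ≤ 0 — FAILS  ← smallest positive counterexample

Answer: x = 1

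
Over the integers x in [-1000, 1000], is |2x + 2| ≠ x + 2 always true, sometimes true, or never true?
Holds at x = 1: LHS = |2·1 + 2| = |4| = 4, RHS = 1 + 2 = 3; 4 ≠ 3 — holds
Fails at x = 0: LHS = |2·0 + 2| = |2| = 2, RHS = 0 + 2 = 2; 2 ≠ 2 — FAILS
It is satisfied by some integers in the range but not all.

Answer: Sometimes true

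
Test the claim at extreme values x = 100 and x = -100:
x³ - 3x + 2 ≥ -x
x = 100: LHS = 100³ - 3·100 + 2 = 999702; 999702 ≥ -100 — holds
x = -100: LHS = (-100)³ - 3·(-100) + 2 = -999698, RHS = -(-100) = 100; -999698 ≥ 100 — FAILS

Answer: Partially: holds for x = 100, fails for x = -100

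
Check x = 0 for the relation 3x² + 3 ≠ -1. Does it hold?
x = 0: LHS = 3·0² + 3 = 3; 3 ≠ -1 — holds

The relation is satisfied at x = 0.

Answer: Yes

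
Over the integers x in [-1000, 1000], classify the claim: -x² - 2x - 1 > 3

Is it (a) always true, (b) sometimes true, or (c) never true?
Over all integers in [-1000, 1000], LHS − RHS is largest at x = -1, where it equals -3:
x = -1: LHS = -(-1)² - 2·(-1) - 1 = 0; 0 > 3 — FAILS
At the ends of the range:
x = -1000: LHS = -(-1000)² - 2·(-1000) - 1 = -998001; -998001 > 3 — FAILS
x = 1000: LHS = -1000² - 2·1000 - 1 = -1002001; -1002001 > 3 — FAILS
Hence LHS − RHS is never positive, i.e. LHS ≤ RHS throughout, so the claimed relation (>) fails for every integer in [-1000, 1000].

No integer in the range satisfies it.

Answer: Never true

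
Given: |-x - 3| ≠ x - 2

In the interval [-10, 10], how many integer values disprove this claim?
Over all integers in [-10, 10], LHS − RHS is always positive; it is smallest at x = 0, where it equals 5:
x = 0: LHS = |-0 - 3| = |-3| = 3, RHS = 0 - 2 = -2; 3 ≠ -2 — holds
At the ends of the range:
x = -10: LHS = |-(-10) - 3| = |7| = 7, RHS = (-10) - 2 = -12; 7 ≠ -12 — holds
x = 10: LHS = |-10 - 3| = |-13| = 13, RHS = 10 - 2 = 8; 13 ≠ 8 — holds
Hence LHS − RHS is never 0, i.e. the two sides are never equal, so the relation holds for every integer in [-10, 10].

No counterexample appears in that range.

Answer: 0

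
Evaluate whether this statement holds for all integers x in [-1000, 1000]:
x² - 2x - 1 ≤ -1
The claim fails at x = -1:
x = -1: LHS = (-1)² - 2·(-1) - 1 = 2; 2 ≤ -1 — FAILS

Because a single integer refutes it, the statement is false.

Answer: False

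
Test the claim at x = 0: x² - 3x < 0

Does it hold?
x = 0: LHS = 0² - 3·0 = 0; 0 < 0 — FAILS

The relation fails at x = 0, so x = 0 is a counterexample.

Answer: No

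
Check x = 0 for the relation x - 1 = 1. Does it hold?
x = 0: LHS = 0 - 1 = -1; -1 = 1 — FAILS

The relation fails at x = 0, so x = 0 is a counterexample.

Answer: No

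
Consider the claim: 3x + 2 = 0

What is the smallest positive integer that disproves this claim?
Testing positive integers:
x = 1: LHS = 3·1 + 2 = 5; 5 = 0 — FAILS  ← smallest positive counterexample

Answer: x = 1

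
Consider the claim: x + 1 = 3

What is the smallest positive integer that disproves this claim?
Testing positive integers:
x = 1: LHS = 1 + 1 = 2; 2 = 3 — FAILS  ← smallest positive counterexample

Answer: x = 1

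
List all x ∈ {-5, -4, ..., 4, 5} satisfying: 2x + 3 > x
Holds for: {-2, -1, 0, 1, 2, 3, 4, 5}
Fails for: {-5, -4, -3}

Answer: {-2, -1, 0, 1, 2, 3, 4, 5}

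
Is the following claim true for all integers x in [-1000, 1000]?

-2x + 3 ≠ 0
Track d = LHS − RHS over the integers in [-1000, 1000]. Equality would need d = 0, but d changes sign only between consecutive integers, jumping over 0:
x = 1: LHS = -2·1 + 3 = 1; 1 ≠ 0 — holds  (d = 1)
x = 2: LHS = -2·2 + 3 = -1; -1 ≠ 0 — holds  (d = -1)
Away from these crossings d keeps a constant sign, and checking every integer in [-1000, 1000] confirms d ≠ 0 throughout. Hence the two sides are never equal, so the relation holds for every integer in [-1000, 1000].

No counterexample exists.

Answer: True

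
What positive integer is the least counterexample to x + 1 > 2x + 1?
Testing positive integers:
x = 1: LHS = 1 + 1 = 2, RHS = 2·1 + 1 = 3; 2 > 3 — FAILS  ← smallest positive counterexample

Answer: x = 1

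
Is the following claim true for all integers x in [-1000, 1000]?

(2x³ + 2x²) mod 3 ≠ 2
For a polynomial with integer coefficients, its value mod 3 depends only on x mod 3, so it suffices to check one representative of each residue class, x = 0, 1, 2:
x = 0: LHS = (2·0³ + 2·0²) mod 3 = 0 mod 3 = 0; 0 ≠ 2 — holds
x = 1: LHS = (2·1³ + 2·1²) mod 3 = 4 mod 3 = 1; 1 ≠ 2 — holds
x = 2: LHS = (2·2³ + 2·2²) mod 3 = 24 mod 3 = 0; 0 ≠ 2 — holds
The relation holds in every residue class, so the relation holds for every integer in [-1000, 1000].

No counterexample exists.

Answer: True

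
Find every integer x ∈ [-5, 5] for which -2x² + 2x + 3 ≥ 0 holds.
Holds for: {0, 1}
Fails for: {-5, -4, -3, -2, -1, 2, 3, 4, 5}

Answer: {0, 1}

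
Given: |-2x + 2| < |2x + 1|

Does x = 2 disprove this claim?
Substitute x = 2 into the relation:
x = 2: LHS = |-2·2 + 2| = |-2| = 2, RHS = |2·2 + 1| = |5| = 5; 2 < 5 — holds

The claim holds here, so x = 2 is not a counterexample. (A counterexample exists elsewhere, e.g. x = 0.)

Answer: No, x = 2 is not a counterexample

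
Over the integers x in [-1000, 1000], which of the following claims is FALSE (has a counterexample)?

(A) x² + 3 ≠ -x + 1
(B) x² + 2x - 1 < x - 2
(A) Over all integers in [-1000, 1000], LHS − RHS is always positive; it is smallest at x = 0, where it equals 2:
x = 0: LHS = 0² + 3 = 3, RHS = -0 + 1 = 1; 3 ≠ 1 — holds
At the ends of the range:
x = -1000: LHS = (-1000)² + 3 = 1000003, RHS = -(-1000) + 1 = 1001; 1000003 ≠ 1001 — holds
x = 1000: LHS = 1000² + 3 = 1000003, RHS = -1000 + 1 = -999; 1000003 ≠ -999 — holds
Hence LHS − RHS is never 0, i.e. the two sides are never equal, so the relation holds for every integer in [-1000, 1000].

(B) x = 0: LHS = 0² + 2·0 - 1 = -1, RHS = 0 - 2 = -2; -1 < -2 — FAILS

Only (B) has a counterexample.

Answer: B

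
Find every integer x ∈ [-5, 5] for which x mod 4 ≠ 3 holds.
Holds for: {-4, -3, -2, 0, 1, 2, 4, 5}
Fails for: {-5, -1, 3}

Answer: {-4, -3, -2, 0, 1, 2, 4, 5}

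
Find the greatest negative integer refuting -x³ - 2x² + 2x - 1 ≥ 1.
Testing negative integers from -1 downward:
x = -1: LHS = -(-1)³ - 2·(-1)² + 2·(-1) - 1 = -4; -4 ≥ 1 — FAILS  ← closest negative counterexample to 0

Answer: x = -1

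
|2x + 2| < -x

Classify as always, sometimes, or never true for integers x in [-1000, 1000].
Holds at x = -1: LHS = |2·(-1) + 2| = |0| = 0, RHS = -(-1) = 1; 0 < 1 — holds
Fails at x = 0: LHS = |2·0 + 2| = |2| = 2, RHS = -0 = 0; 2 < 0 — FAILS
It is satisfied by some integers in the range but not all.

Answer: Sometimes true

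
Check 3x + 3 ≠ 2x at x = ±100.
x = 100: LHS = 3·100 + 3 = 303, RHS = 2·100 = 200; 303 ≠ 200 — holds
x = -100: LHS = 3·(-100) + 3 = -297, RHS = 2·(-100) = -200; -297 ≠ -200 — holds

Answer: Yes, holds for both x = 100 and x = -100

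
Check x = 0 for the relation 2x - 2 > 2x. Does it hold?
x = 0: LHS = 2·0 - 2 = -2, RHS = 2·0 = 0; -2 > 0 — FAILS

The relation fails at x = 0, so x = 0 is a counterexample.

Answer: No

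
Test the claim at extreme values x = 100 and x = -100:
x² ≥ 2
x = 100: LHS = 100² = 10000; 10000 ≥ 2 — holds
x = -100: LHS = (-100)² = 10000; 10000 ≥ 2 — holds

Answer: Yes, holds for both x = 100 and x = -100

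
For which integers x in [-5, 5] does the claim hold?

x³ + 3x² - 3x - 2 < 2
Holds for: {-5, -4, 0, 1}
Fails for: {-3, -2, -1, 2, 3, 4, 5}

Answer: {-5, -4, 0, 1}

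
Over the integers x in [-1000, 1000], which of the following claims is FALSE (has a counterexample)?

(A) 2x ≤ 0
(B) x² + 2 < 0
(A) x = 1: LHS = 2·1 = 2; 2 ≤ 0 — FAILS
(B) x = 0: LHS = 0² + 2 = 2; 2 < 0 — FAILS

Answer: Both A and B are false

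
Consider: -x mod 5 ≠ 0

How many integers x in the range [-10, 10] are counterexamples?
Counterexamples in [-10, 10]: {-10, -5, 0, 5, 10}.

Counting them gives 5 values.

Answer: 5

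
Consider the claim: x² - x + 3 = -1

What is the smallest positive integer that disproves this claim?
Testing positive integers:
x = 1: LHS = 1² - 1 + 3 = 3; 3 = -1 — FAILS  ← smallest positive counterexample

Answer: x = 1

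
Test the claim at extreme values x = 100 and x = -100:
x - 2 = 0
x = 100: LHS = 100 - 2 = 98; 98 = 0 — FAILS
x = -100: LHS = (-100) - 2 = -102; -102 = 0 — FAILS

Answer: No, fails for both x = 100 and x = -100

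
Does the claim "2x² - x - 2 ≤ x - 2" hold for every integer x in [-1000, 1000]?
The claim fails at x = -1:
x = -1: LHS = 2·(-1)² - (-1) - 2 = 1, RHS = (-1) - 2 = -3; 1 ≤ -3 — FAILS

Because a single integer refutes it, the statement is false.

Answer: False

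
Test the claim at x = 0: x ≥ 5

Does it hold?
x = 0: 0 ≥ 5 — FAILS

The relation fails at x = 0, so x = 0 is a counterexample.

Answer: No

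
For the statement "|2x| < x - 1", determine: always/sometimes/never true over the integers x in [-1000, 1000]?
Over all integers in [-1000, 1000], LHS − RHS is smallest at x = 0, where it equals 1:
x = 0: LHS = |2·0| = |0| = 0, RHS = 0 - 1 = -1; 0 < -1 — FAILS
At the ends of the range:
x = -1000: LHS = |2·(-1000)| = |-2000| = 2000, RHS = (-1000) - 1 = -1001; 2000 < -1001 — FAILS
x = 1000: LHS = |2·1000| = |2000| = 2000, RHS = 1000 - 1 = 999; 2000 < 999 — FAILS
Hence LHS − RHS is never negative, i.e. LHS ≥ RHS throughout, so the claimed relation (<) fails for every integer in [-1000, 1000].

No integer in the range satisfies it.

Answer: Never true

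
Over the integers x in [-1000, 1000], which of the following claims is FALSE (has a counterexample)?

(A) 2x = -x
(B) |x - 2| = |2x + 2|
(A) x = 1: LHS = 2·1 = 2; 2 = -1 — FAILS
(B) x = 1: LHS = |1 - 2| = |-1| = 1, RHS = |2·1 + 2| = |4| = 4; 1 = 4 — FAILS

Answer: Both A and B are false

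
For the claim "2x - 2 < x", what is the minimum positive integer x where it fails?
Testing positive integers:
x = 1: LHS = 2·1 - 2 = 0; 0 < 1 — holds
x = 2: LHS = 2·2 - 2 = 2; 2 < 2 — FAILS  ← smallest positive counterexample

Answer: x = 2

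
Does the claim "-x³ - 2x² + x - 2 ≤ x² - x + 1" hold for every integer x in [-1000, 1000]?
The claim fails at x = -4:
x = -4: LHS = -(-4)³ - 2·(-4)² + (-4) - 2 = 26, RHS = (-4)² - (-4) + 1 = 21; 26 ≤ 21 — FAILS

Because a single integer refutes it, the statement is false.

Answer: False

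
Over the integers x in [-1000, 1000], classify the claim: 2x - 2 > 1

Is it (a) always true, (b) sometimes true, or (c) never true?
Holds at x = 2: LHS = 2·2 - 2 = 2; 2 > 1 — holds
Fails at x = 0: LHS = 2·0 - 2 = -2; -2 > 1 — FAILS
It is satisfied by some integers in the range but not all.

Answer: Sometimes true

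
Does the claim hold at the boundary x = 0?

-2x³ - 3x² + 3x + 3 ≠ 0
x = 0: LHS = -2·0³ - 3·0² + 3·0 + 3 = 3; 3 ≠ 0 — holds

The relation is satisfied at x = 0.

Answer: Yes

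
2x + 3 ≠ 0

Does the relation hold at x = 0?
x = 0: LHS = 2·0 + 3 = 3; 3 ≠ 0 — holds

The relation is satisfied at x = 0.

Answer: Yes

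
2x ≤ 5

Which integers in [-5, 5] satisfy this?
Holds for: {-5, -4, -3, -2, -1, 0, 1, 2}
Fails for: {3, 4, 5}

Answer: {-5, -4, -3, -2, -1, 0, 1, 2}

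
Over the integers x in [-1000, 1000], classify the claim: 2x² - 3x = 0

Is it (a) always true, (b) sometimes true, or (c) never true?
Holds at x = 0: LHS = 2·0² - 3·0 = 0; 0 = 0 — holds
Fails at x = 1: LHS = 2·1² - 3·1 = -1; -1 = 0 — FAILS
It is satisfied by some integers in the range but not all.

Answer: Sometimes true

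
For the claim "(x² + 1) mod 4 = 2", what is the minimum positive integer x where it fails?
Testing positive integers:
x = 1: LHS = (1² + 1) mod 4 = 2 mod 4 = 2; 2 = 2 — holds
x = 2: LHS = (2² + 1) mod 4 = 5 mod 4 = 1; 1 = 2 — FAILS  ← smallest positive counterexample

Answer: x = 2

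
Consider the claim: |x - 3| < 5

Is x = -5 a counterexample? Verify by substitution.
Substitute x = -5 into the relation:
x = -5: LHS = |(-5) - 3| = |-8| = 8; 8 < 5 — FAILS

Since the claim fails at x = -5, this value is a counterexample.

Answer: Yes, x = -5 is a counterexample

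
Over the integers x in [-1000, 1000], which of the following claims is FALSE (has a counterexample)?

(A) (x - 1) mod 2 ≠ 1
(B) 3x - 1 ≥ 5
(A) x = 0: LHS = (0 - 1) mod 2 = (-1) mod 2 = 1; 1 ≠ 1 — FAILS
(B) x = 0: LHS = 3·0 - 1 = -1; -1 ≥ 5 — FAILS

Answer: Both A and B are false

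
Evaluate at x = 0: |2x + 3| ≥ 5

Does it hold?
x = 0: LHS = |2·0 + 3| = |3| = 3; 3 ≥ 5 — FAILS

The relation fails at x = 0, so x = 0 is a counterexample.

Answer: No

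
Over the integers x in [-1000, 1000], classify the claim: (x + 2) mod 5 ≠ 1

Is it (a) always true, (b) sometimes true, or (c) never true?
Holds at x = 0: LHS = (0 + 2) mod 5 = 2 mod 5 = 2; 2 ≠ 1 — holds
Fails at x = -1: LHS = ((-1) + 2) mod 5 = 1 mod 5 = 1; 1 ≠ 1 — FAILS
It is satisfied by some integers in the range but not all.

Answer: Sometimes true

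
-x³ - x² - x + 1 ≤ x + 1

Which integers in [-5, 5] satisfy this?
Holds for: {0, 1, 2, 3, 4, 5}
Fails for: {-5, -4, -3, -2, -1}

Answer: {0, 1, 2, 3, 4, 5}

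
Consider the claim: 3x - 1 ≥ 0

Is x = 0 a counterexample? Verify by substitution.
Substitute x = 0 into the relation:
x = 0: LHS = 3·0 - 1 = -1; -1 ≥ 0 — FAILS

Since the claim fails at x = 0, this value is a counterexample.

Answer: Yes, x = 0 is a counterexample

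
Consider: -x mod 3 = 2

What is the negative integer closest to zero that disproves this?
Testing negative integers from -1 downward:
x = -1: LHS = (-(-1)) mod 3 = 1 mod 3 = 1; 1 = 2 — FAILS  ← closest negative counterexample to 0

Answer: x = -1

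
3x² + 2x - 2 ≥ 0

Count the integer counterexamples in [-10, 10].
Counterexamples in [-10, 10]: {-1, 0}.

Counting them gives 2 values.

Answer: 2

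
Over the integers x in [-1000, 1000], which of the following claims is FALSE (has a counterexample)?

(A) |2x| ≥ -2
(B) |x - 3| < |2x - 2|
(A) An absolute value is never negative, so the left side is ≥ 0 for every x, while the right side is -2. Tightest case in [-1000, 1000] is x = 0:
x = 0: LHS = |2·0| = |0| = 0; 0 ≥ -2 — holds
Hence LHS − RHS is never negative, i.e. LHS ≥ RHS throughout, so the relation holds for every integer in [-1000, 1000].

(B) x = 0: LHS = |0 - 3| = |-3| = 3, RHS = |2·0 - 2| = |-2| = 2; 3 < 2 — FAILS

Only (B) has a counterexample.

Answer: B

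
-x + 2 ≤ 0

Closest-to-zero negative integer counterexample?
Testing negative integers from -1 downward:
x = -1: LHS = -(-1) + 2 = 3; 3 ≤ 0 — FAILS  ← closest negative counterexample to 0

Answer: x = -1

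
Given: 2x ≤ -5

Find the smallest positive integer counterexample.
Testing positive integers:
x = 1: LHS = 2·1 = 2; 2 ≤ -5 — FAILS  ← smallest positive counterexample

Answer: x = 1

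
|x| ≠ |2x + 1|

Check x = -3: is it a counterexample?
Substitute x = -3 into the relation:
x = -3: LHS = |-3| = 3, RHS = |2·(-3) + 1| = |-5| = 5; 3 ≠ 5 — holds

The claim holds here, so x = -3 is not a counterexample. (A counterexample exists elsewhere, e.g. x = -1.)

Answer: No, x = -3 is not a counterexample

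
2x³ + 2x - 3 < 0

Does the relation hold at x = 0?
x = 0: LHS = 2·0³ + 2·0 - 3 = -3; -3 < 0 — holds

The relation is satisfied at x = 0.

Answer: Yes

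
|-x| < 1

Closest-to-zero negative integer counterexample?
Testing negative integers from -1 downward:
x = -1: LHS = |-(-1)| = |1| = 1; 1 < 1 — FAILS  ← closest negative counterexample to 0

Answer: x = -1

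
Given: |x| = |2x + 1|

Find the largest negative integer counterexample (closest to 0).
Testing negative integers from -1 downward:
x = -1: LHS = |-1| = 1, RHS = |2·(-1) + 1| = |-1| = 1; 1 = 1 — holds
x = -2: LHS = |-2| = 2, RHS = |2·(-2) + 1| = |-3| = 3; 2 = 3 — FAILS  ← closest negative counterexample to 0

Answer: x = -2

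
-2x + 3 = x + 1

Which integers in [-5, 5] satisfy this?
Track d = LHS − RHS over the integers in [-5, 5]. Equality would need d = 0, but d changes sign only between consecutive integers, jumping over 0:
x = 0: LHS = -2·0 + 3 = 3, RHS = 0 + 1 = 1; 3 = 1 — FAILS  (d = 2)
x = 1: LHS = -2·1 + 3 = 1, RHS = 1 + 1 = 2; 1 = 2 — FAILS  (d = -1)
Away from these crossings d keeps a constant sign, and checking every integer in [-5, 5] confirms d ≠ 0 throughout. Hence the two sides are never equal, so the claimed relation (=) fails for every integer in [-5, 5].

Answer: None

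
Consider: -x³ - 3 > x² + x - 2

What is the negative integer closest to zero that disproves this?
Testing negative integers from -1 downward:
x = -1: LHS = -(-1)³ - 3 = -2, RHS = (-1)² + (-1) - 2 = -2; -2 > -2 — FAILS  ← closest negative counterexample to 0

Answer: x = -1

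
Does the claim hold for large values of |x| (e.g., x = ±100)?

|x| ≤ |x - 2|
x = 100: LHS = |100| = 100, RHS = |100 - 2| = |98| = 98; 100 ≤ 98 — FAILS
x = -100: LHS = |-100| = 100, RHS = |(-100) - 2| = |-102| = 102; 100 ≤ 102 — holds

Answer: Partially: fails for x = 100, holds for x = -100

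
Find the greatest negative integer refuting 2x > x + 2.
Testing negative integers from -1 downward:
x = -1: LHS = 2·(-1) = -2, RHS = (-1) + 2 = 1; -2 > 1 — FAILS  ← closest negative counterexample to 0

Answer: x = -1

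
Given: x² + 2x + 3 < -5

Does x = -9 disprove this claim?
Substitute x = -9 into the relation:
x = -9: LHS = (-9)² + 2·(-9) + 3 = 66; 66 < -5 — FAILS

Since the claim fails at x = -9, this value is a counterexample.

Answer: Yes, x = -9 is a counterexample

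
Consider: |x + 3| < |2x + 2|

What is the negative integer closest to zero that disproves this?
Testing negative integers from -1 downward:
x = -1: LHS = |(-1) + 3| = |2| = 2, RHS = |2·(-1) + 2| = |0| = 0; 2 < 0 — FAILS  ← closest negative counterexample to 0

Answer: x = -1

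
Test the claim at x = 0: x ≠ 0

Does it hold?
x = 0: 0 ≠ 0 — FAILS

The relation fails at x = 0, so x = 0 is a counterexample.

Answer: No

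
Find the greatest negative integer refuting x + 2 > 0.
Testing negative integers from -1 downward:
x = -1: LHS = (-1) + 2 = 1; 1 > 0 — holds
x = -2: LHS = (-2) + 2 = 0; 0 > 0 — FAILS  ← closest negative counterexample to 0

Answer: x = -2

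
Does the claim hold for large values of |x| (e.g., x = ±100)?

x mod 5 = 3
x = 100: LHS = 100 mod 5 = 0; 0 = 3 — FAILS
x = -100: LHS = (-100) mod 5 = 0; 0 = 3 — FAILS

Answer: No, fails for both x = 100 and x = -100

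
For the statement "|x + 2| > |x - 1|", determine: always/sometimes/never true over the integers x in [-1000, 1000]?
Holds at x = 0: LHS = |0 + 2| = |2| = 2, RHS = |0 - 1| = |-1| = 1; 2 > 1 — holds
Fails at x = -1: LHS = |(-1) + 2| = |1| = 1, RHS = |(-1) - 1| = |-2| = 2; 1 > 2 — FAILS
It is satisfied by some integers in the range but not all.

Answer: Sometimes true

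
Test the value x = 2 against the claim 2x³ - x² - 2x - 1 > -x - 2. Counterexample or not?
Substitute x = 2 into the relation:
x = 2: LHS = 2·2³ - 2² - 2·2 - 1 = 7, RHS = -2 - 2 = -4; 7 > -4 — holds

The claim holds here, so x = 2 is not a counterexample. (A counterexample exists elsewhere, e.g. x = -1.)

Answer: No, x = 2 is not a counterexample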